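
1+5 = 6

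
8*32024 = 256192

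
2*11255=22510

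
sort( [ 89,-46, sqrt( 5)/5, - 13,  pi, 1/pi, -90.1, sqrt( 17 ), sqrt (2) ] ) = [- 90.1,-46,  -  13,1/pi,sqrt( 5)/5, sqrt( 2), pi, sqrt( 17),89 ] 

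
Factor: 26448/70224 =7^( -1)  *11^( - 1)*29^1 = 29/77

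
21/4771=21/4771= 0.00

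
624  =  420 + 204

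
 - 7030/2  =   - 3515=- 3515.00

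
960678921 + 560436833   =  1521115754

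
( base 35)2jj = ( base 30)3ee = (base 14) 11dc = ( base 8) 6076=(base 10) 3134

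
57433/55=1044  +  13/55 = 1044.24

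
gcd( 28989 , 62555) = 1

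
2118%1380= 738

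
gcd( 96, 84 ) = 12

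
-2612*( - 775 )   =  2024300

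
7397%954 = 719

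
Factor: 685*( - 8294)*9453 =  - 53706179670 = - 2^1*3^1*5^1 * 11^1*13^1* 23^1 *29^1*137^2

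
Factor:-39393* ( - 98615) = 3884740695 = 3^3*5^1*11^2* 163^1 * 1459^1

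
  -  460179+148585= - 311594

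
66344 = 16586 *4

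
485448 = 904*537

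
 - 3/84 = - 1+27/28 = - 0.04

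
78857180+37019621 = 115876801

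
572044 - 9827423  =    -  9255379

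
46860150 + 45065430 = 91925580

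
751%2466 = 751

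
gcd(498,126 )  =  6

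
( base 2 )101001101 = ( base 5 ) 2313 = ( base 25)d8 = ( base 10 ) 333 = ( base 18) 109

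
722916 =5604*129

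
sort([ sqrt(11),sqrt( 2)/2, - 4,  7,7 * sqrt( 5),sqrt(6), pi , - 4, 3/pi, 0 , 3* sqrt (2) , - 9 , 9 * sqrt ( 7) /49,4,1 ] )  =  [ - 9, - 4, - 4, 0  ,  9* sqrt( 7) /49,sqrt( 2)/2 , 3/pi, 1,sqrt(6), pi, sqrt(11 ) , 4,3*sqrt(  2 ),7 , 7*sqrt(5)]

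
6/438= 1/73  =  0.01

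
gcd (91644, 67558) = 2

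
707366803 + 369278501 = 1076645304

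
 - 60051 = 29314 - 89365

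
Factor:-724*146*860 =-2^5*5^1*43^1*73^1 * 181^1 = -90905440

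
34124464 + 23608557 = 57733021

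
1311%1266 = 45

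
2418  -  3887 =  - 1469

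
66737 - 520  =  66217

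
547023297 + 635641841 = 1182665138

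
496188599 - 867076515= - 370887916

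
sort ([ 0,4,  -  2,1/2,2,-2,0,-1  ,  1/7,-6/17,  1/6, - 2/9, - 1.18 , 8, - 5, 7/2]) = [ - 5,-2, - 2 , - 1.18, - 1, - 6/17,  -  2/9,0, 0, 1/7,1/6, 1/2, 2, 7/2,4,8]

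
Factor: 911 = 911^1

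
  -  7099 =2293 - 9392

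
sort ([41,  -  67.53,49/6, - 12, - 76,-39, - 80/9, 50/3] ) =[ - 76,-67.53,-39 ,  -  12, - 80/9, 49/6,50/3,41] 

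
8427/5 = 8427/5=1685.40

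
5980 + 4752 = 10732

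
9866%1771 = 1011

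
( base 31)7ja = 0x1C9E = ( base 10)7326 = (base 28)99i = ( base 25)bi1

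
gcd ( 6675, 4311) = 3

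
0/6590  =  0 = 0.00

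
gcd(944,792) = 8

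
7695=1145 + 6550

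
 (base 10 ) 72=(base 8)110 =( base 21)39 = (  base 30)2C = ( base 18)40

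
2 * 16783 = 33566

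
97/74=97/74 = 1.31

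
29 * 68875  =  1997375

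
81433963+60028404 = 141462367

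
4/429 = 4/429 = 0.01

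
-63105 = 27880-90985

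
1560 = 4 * 390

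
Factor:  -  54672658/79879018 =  - 367^ ( - 1) * 108827^( - 1 )*27336329^1 = - 27336329/39939509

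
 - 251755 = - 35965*7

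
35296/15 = 35296/15 =2353.07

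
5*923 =4615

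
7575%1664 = 919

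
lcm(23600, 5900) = 23600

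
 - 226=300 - 526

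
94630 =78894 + 15736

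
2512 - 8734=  - 6222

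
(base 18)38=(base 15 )42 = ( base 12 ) 52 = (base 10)62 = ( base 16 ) 3e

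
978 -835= 143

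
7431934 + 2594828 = 10026762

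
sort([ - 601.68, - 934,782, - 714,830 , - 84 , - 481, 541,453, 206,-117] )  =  [ - 934, - 714, - 601.68, - 481, - 117,-84, 206,453,541,782,830]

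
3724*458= 1705592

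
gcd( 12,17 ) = 1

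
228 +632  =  860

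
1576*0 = 0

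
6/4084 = 3/2042=0.00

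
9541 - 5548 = 3993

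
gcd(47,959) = 1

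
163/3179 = 163/3179  =  0.05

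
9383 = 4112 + 5271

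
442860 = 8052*55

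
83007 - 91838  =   - 8831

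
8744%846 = 284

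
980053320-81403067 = 898650253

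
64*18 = 1152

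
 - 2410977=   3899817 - 6310794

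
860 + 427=1287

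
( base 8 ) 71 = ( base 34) 1n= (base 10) 57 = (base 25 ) 27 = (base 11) 52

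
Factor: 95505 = 3^1*5^1*6367^1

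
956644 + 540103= 1496747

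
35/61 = 35/61 =0.57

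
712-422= 290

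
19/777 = 19/777=0.02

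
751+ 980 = 1731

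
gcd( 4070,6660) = 370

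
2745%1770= 975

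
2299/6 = 383 + 1/6 =383.17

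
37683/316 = 119 + 1/4 = 119.25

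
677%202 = 71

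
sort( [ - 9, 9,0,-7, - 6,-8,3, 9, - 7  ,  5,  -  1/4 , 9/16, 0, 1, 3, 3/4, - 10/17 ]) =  [ - 9 , - 8, - 7, - 7,- 6, - 10/17, - 1/4,0, 0, 9/16, 3/4, 1,3, 3,5,9,9 ]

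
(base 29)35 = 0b1011100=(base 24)3k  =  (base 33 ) 2q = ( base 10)92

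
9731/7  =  9731/7 = 1390.14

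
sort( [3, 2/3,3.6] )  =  [2/3, 3,  3.6 ] 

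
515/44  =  11 + 31/44 = 11.70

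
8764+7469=16233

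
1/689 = 1/689 = 0.00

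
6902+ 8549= 15451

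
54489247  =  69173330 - 14684083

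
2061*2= 4122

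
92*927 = 85284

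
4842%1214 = 1200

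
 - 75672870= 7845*(-9646 )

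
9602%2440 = 2282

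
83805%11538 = 3039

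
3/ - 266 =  - 3/266 = - 0.01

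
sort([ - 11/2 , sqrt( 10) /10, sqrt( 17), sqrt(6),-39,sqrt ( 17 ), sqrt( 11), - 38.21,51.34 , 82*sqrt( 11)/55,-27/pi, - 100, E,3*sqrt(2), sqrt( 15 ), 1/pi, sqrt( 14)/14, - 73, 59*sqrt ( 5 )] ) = [ - 100, - 73, - 39, -38.21, - 27/pi,-11/2, sqrt(14)/14 , sqrt( 10) /10,  1/pi, sqrt (6), E, sqrt(11),sqrt( 15 ), sqrt( 17), sqrt(17), 3*sqrt( 2), 82*sqrt( 11)/55 , 51.34, 59 * sqrt( 5)] 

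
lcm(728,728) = 728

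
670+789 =1459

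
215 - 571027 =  - 570812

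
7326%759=495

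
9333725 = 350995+8982730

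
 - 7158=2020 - 9178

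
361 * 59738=21565418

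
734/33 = 734/33 = 22.24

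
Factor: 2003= 2003^1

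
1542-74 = 1468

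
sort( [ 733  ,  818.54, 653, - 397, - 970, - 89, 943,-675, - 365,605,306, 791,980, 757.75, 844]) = [ - 970, - 675, - 397, - 365, - 89,  306, 605,653, 733,757.75, 791, 818.54,  844, 943,980]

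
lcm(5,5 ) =5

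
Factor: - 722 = - 2^1*19^2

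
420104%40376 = 16344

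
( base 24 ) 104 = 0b1001000100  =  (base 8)1104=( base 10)580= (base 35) gk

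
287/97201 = 287/97201 = 0.00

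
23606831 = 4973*4747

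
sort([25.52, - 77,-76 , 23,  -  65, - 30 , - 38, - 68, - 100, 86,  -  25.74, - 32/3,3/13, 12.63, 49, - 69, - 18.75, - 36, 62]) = [ - 100, - 77, - 76, - 69,-68  , - 65,- 38,-36, - 30, - 25.74, - 18.75, - 32/3, 3/13,12.63,23,25.52,49 , 62, 86 ] 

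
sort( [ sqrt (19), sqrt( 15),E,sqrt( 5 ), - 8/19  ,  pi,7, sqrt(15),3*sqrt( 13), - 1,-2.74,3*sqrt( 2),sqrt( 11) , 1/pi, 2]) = [ - 2.74, -1  , - 8/19, 1/pi,2,sqrt( 5), E,pi, sqrt( 11),sqrt( 15 ),sqrt (15), 3*sqrt( 2 ), sqrt( 19),7,3*sqrt(13)] 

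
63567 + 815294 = 878861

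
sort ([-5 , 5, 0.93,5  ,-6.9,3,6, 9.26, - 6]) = [ - 6.9, - 6,- 5, 0.93,3,5 , 5,6, 9.26]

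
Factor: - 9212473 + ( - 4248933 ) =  - 2^1*7^1 * 961529^1 = -  13461406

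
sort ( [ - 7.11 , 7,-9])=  [ - 9, - 7.11, 7 ] 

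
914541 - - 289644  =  1204185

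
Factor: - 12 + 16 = 2^2 = 4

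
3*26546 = 79638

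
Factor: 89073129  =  3^1*29691043^1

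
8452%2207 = 1831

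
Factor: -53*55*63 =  - 183645 =- 3^2*5^1*7^1*11^1*53^1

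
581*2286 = 1328166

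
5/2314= 5/2314 =0.00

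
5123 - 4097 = 1026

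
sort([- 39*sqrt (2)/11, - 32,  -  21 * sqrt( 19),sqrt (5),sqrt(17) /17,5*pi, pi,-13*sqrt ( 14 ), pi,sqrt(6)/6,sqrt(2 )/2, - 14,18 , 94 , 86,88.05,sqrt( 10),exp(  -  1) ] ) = [ - 21*sqrt ( 19 ) , - 13 * sqrt ( 14 ), - 32, - 14, - 39 * sqrt( 2 )/11,sqrt(  17 ) /17,exp( - 1 ),sqrt( 6 ) /6  ,  sqrt ( 2) /2,sqrt(5 ),pi,pi,  sqrt( 10 ),5*pi,18, 86,88.05,94]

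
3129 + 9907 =13036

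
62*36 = 2232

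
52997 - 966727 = - 913730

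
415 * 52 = 21580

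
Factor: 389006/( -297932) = -551/422 = -2^(-1)*19^1*29^1*211^(-1)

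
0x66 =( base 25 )42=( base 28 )3i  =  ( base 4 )1212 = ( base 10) 102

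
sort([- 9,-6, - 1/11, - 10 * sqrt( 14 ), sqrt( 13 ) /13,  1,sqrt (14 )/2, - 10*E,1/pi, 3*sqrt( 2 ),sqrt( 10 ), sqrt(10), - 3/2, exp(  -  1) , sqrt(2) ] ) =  [ - 10*sqrt( 14 ), - 10*E,-9, - 6, - 3/2, - 1/11 , sqrt(13)/13, 1/pi, exp(  -  1 ), 1,sqrt ( 2 ),sqrt( 14) /2, sqrt( 10), sqrt( 10), 3*sqrt(2)]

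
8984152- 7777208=1206944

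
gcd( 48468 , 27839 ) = 7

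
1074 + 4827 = 5901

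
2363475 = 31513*75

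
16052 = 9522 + 6530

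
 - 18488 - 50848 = -69336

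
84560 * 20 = 1691200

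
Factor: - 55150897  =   - 43^1*89^1*14411^1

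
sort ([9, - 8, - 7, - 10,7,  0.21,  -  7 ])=[-10, - 8,- 7, - 7,0.21, 7 , 9] 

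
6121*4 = 24484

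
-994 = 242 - 1236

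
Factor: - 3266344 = -2^3*281^1*1453^1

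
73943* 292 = 21591356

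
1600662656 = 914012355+686650301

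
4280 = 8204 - 3924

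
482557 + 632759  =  1115316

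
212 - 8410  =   - 8198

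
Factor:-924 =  - 2^2*3^1 * 7^1 * 11^1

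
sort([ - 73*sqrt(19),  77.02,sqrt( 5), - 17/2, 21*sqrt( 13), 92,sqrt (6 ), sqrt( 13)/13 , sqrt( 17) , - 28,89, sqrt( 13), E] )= [-73 * sqrt( 19), - 28,- 17/2, sqrt( 13)/13, sqrt(5 ), sqrt (6), E,sqrt( 13 ), sqrt( 17), 21*sqrt(13), 77.02,89 , 92 ]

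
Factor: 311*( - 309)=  - 3^1*103^1*311^1 = - 96099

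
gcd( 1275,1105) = 85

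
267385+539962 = 807347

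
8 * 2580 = 20640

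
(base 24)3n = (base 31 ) 32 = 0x5F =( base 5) 340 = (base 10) 95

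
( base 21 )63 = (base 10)129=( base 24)59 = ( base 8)201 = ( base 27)4l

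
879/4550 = 879/4550 = 0.19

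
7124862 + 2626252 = 9751114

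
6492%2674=1144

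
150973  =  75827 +75146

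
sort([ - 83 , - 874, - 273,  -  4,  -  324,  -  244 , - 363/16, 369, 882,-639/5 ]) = [ - 874, - 324, - 273 , - 244, -639/5, - 83, - 363/16,-4 , 369, 882 ]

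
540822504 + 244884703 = 785707207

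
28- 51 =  - 23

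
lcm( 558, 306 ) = 9486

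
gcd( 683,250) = 1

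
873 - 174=699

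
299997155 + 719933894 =1019931049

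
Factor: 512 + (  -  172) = 340 = 2^2 * 5^1*17^1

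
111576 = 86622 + 24954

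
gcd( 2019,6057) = 2019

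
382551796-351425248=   31126548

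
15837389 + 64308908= 80146297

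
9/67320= 1/7480 = 0.00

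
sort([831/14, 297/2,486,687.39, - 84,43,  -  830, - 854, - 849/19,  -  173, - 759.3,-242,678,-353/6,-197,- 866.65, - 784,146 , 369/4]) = [  -  866.65, - 854, - 830,-784, - 759.3,-242, - 197, - 173,-84, - 353/6,-849/19,43,831/14,  369/4,  146 , 297/2,486, 678, 687.39 ]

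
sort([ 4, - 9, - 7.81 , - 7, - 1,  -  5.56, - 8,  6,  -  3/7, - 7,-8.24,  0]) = [-9, - 8.24, - 8 , - 7.81, - 7, - 7,  -  5.56,-1, - 3/7,0,4, 6 ]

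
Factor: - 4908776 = -2^3 * 613597^1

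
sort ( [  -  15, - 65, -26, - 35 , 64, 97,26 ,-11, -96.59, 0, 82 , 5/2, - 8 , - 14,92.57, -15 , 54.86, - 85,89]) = [-96.59,-85, - 65,-35 , -26, - 15 , - 15,-14, - 11, - 8 , 0, 5/2, 26,54.86,64, 82 , 89, 92.57 , 97]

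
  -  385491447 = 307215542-692706989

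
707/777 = 101/111 =0.91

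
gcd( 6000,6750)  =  750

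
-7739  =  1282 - 9021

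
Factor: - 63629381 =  - 37^1*97^1*17729^1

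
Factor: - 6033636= - 2^2*3^3*7^1*23^1*347^1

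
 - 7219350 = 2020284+- 9239634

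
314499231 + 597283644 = 911782875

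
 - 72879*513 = - 37386927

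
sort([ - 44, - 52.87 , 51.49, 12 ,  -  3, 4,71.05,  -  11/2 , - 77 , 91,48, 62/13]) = [ - 77 , - 52.87, - 44 , - 11/2, - 3,4,62/13, 12, 48 , 51.49,  71.05 , 91]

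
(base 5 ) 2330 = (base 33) AA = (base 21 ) g4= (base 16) 154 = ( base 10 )340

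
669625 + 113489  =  783114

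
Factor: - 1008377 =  - 317^1 * 3181^1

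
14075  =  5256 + 8819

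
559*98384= 54996656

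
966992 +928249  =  1895241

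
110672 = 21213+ 89459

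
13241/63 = 13241/63 = 210.17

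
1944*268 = 520992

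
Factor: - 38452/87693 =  - 2^2*3^( - 1 ) * 9613^1*29231^( - 1) 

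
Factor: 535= 5^1*107^1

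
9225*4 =36900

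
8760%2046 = 576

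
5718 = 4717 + 1001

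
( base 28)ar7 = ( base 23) G61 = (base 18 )189H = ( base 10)8603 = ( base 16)219b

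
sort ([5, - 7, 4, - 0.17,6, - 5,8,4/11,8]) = [ - 7, - 5 , - 0.17,4/11,4 , 5,6,8,  8 ]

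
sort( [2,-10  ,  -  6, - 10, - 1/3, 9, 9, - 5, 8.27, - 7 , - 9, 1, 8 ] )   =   [ - 10, - 10, - 9, - 7, - 6,  -  5,-1/3, 1,2,  8,8.27,9,9] 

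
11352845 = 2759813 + 8593032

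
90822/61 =90822/61= 1488.89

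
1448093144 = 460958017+987135127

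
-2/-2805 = 2/2805 =0.00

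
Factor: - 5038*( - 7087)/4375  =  35704306/4375 =2^1*5^(-4)*7^ ( - 1 )*11^1 * 19^1*229^1*373^1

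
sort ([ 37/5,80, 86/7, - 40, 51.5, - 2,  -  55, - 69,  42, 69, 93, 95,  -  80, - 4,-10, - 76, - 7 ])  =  [ -80 , - 76, - 69, - 55,  -  40, - 10, - 7,  -  4, - 2,37/5, 86/7, 42,51.5, 69, 80, 93, 95]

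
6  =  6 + 0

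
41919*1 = 41919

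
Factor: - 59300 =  - 2^2*5^2*593^1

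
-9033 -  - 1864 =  - 7169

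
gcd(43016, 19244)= 1132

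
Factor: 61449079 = 103^1*596593^1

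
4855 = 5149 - 294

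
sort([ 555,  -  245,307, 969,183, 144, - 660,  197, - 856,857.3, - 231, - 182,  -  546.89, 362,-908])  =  [-908 , - 856 , - 660, - 546.89, - 245, - 231, - 182, 144, 183,197, 307 , 362, 555,857.3,  969]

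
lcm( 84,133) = 1596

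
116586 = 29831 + 86755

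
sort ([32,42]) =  [32  ,  42]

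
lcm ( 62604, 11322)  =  1064268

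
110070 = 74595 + 35475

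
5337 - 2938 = 2399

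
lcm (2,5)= 10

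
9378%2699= 1281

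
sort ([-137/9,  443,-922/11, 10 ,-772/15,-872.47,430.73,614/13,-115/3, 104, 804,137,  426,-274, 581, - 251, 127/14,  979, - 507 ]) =[-872.47 ,-507,  -  274,  -  251,- 922/11, - 772/15, - 115/3 , - 137/9,127/14,  10,614/13, 104,137 , 426  ,  430.73,  443  ,  581,  804,979 ] 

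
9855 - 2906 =6949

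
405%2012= 405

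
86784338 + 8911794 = 95696132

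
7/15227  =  7/15227  =  0.00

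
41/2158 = 41/2158 =0.02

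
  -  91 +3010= 2919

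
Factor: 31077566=2^1*13^1*1195291^1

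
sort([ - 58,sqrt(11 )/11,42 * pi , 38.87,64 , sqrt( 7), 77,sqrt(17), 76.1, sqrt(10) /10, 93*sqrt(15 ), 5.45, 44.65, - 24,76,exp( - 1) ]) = [  -  58, - 24,sqrt( 11 )/11,sqrt(10)/10,exp( - 1 ), sqrt(7 ), sqrt( 17 ),5.45,  38.87 , 44.65,64,76,76.1,  77,  42*pi, 93*sqrt( 15) ] 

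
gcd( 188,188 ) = 188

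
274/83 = 274/83 = 3.30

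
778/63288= 389/31644=0.01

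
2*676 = 1352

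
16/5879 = 16/5879 = 0.00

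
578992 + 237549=816541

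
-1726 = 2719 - 4445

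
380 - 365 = 15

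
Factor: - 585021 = - 3^1*17^1*11471^1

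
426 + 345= 771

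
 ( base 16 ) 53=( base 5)313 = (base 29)2p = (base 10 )83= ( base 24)3b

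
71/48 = 1 + 23/48 = 1.48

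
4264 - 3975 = 289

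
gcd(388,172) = 4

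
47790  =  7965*6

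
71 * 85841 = 6094711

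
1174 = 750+424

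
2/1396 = 1/698 = 0.00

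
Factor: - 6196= - 2^2*1549^1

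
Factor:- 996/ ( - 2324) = 3/7  =  3^1*7^( - 1 )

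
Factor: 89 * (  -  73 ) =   -  6497 = - 73^1*89^1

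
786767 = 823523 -36756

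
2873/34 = 169/2 = 84.50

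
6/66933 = 2/22311 = 0.00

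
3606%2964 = 642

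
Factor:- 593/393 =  -3^(-1 )*131^ ( - 1)*593^1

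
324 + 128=452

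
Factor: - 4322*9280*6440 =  - 2^10*5^2 * 7^1*23^1 * 29^1*2161^1 = - 258296550400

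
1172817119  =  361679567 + 811137552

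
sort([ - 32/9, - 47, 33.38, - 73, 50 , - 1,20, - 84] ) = [ - 84, - 73, - 47, - 32/9 , - 1 , 20,33.38,  50]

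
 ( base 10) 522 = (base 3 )201100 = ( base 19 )189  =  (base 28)ii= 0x20A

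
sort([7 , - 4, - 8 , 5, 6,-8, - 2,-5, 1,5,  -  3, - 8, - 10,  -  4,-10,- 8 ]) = [ - 10, -10,  -  8,-8,-8, - 8, - 5, - 4, - 4, - 3, - 2, 1, 5 , 5, 6, 7]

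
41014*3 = 123042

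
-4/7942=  - 1+3969/3971 = - 0.00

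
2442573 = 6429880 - 3987307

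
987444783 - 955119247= 32325536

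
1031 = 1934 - 903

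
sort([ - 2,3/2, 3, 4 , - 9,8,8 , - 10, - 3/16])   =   [ - 10, - 9, - 2, - 3/16, 3/2,3, 4, 8, 8 ] 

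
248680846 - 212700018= 35980828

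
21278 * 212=4510936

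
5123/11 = 465 + 8/11 = 465.73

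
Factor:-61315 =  - 5^1*12263^1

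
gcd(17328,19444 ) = 4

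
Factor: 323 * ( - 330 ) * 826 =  - 2^2*3^1*5^1*7^1 * 11^1 * 17^1*19^1* 59^1=- 88043340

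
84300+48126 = 132426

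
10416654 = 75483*138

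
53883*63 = 3394629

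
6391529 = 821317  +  5570212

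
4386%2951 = 1435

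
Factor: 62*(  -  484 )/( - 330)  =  2^2 * 3^ ( - 1)*5^ ( - 1)*11^1*31^1= 1364/15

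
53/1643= 1/31 = 0.03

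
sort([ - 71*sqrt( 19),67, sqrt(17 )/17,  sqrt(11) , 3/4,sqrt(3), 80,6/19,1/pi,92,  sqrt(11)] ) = [-71*sqrt( 19), sqrt( 17 ) /17, 6/19, 1/pi, 3/4, sqrt( 3),  sqrt (11 ), sqrt (11), 67 , 80,92]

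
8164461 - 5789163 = 2375298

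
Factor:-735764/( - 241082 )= 367882/120541 = 2^1 *149^( - 1)*419^1*439^1 *809^(- 1)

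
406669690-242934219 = 163735471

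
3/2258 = 3/2258 =0.00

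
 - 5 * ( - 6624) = 33120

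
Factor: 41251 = 7^1*71^1*83^1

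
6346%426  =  382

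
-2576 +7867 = 5291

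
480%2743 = 480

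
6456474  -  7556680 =-1100206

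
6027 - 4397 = 1630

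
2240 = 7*320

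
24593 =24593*1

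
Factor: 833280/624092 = 2^6*3^1 * 5^1*719^(-1) = 960/719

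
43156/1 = 43156 =43156.00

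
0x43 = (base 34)1X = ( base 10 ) 67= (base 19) 3a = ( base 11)61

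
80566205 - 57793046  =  22773159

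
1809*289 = 522801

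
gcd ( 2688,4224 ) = 384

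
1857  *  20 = 37140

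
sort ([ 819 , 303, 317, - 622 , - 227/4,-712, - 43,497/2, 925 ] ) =[  -  712, - 622 , - 227/4,  -  43,497/2, 303, 317, 819, 925 ] 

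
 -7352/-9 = 816 + 8/9=816.89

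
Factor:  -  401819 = -11^1*36529^1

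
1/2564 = 1/2564 = 0.00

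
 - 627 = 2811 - 3438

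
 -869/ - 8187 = 869/8187 = 0.11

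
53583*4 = 214332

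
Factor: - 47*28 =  - 2^2  *7^1*47^1 = - 1316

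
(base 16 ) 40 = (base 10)64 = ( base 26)2C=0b1000000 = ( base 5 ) 224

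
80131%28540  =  23051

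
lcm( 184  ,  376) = 8648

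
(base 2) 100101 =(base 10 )37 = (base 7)52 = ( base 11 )34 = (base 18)21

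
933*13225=12338925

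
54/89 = 54/89= 0.61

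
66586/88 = 33293/44 = 756.66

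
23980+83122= 107102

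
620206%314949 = 305257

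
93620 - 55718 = 37902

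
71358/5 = 14271 + 3/5 = 14271.60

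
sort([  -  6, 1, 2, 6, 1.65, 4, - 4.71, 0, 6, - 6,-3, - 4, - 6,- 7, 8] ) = [  -  7,  -  6, - 6,-6, - 4.71 ,-4, - 3, 0,  1,1.65, 2, 4, 6,6,8 ]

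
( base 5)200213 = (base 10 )6308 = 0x18a4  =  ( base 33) 5Q5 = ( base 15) 1D08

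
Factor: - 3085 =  - 5^1*617^1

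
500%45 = 5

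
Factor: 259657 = 259657^1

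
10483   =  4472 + 6011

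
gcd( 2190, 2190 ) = 2190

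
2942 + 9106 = 12048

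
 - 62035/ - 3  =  62035/3 = 20678.33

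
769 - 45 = 724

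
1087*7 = 7609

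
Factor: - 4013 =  - 4013^1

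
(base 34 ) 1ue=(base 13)cc6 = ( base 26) 366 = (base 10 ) 2190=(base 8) 4216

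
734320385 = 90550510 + 643769875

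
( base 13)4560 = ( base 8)22757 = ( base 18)1bh9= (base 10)9711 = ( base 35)7wg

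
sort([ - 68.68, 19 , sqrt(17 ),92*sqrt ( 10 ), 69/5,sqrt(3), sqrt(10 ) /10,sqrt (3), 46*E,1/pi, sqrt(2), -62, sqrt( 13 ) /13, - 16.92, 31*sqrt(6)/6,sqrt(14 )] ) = [ - 68.68, - 62, - 16.92,sqrt(13)/13,sqrt( 10) /10, 1/pi, sqrt(2), sqrt( 3), sqrt(3 ), sqrt(14 ), sqrt(17) , 31* sqrt(6 ) /6,69/5,19,46 * E, 92*sqrt ( 10)]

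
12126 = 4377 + 7749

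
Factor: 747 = 3^2*83^1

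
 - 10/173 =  - 1+163/173= - 0.06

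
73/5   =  14 + 3/5= 14.60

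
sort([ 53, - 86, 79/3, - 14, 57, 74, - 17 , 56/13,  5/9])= [ - 86,  -  17, - 14  ,  5/9, 56/13, 79/3, 53, 57, 74 ]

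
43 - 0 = 43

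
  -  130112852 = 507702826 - 637815678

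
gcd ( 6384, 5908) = 28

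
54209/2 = 54209/2 = 27104.50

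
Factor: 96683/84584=2^( - 3 )*97^(-1)*887^1=887/776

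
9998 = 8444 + 1554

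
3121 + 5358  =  8479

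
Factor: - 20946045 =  - 3^1*5^1*631^1 * 2213^1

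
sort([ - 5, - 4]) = [-5,- 4 ]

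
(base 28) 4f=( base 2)1111111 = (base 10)127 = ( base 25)52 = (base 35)3m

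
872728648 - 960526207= - 87797559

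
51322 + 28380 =79702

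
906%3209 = 906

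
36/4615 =36/4615 = 0.01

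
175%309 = 175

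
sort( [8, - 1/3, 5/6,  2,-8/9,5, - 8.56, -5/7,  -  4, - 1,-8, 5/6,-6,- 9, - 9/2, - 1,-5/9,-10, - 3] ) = [ - 10, - 9, - 8.56, -8,  -  6, - 9/2 , - 4, - 3,-1, - 1,-8/9,- 5/7, - 5/9, -1/3,5/6,5/6,  2,5,  8 ] 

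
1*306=306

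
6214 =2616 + 3598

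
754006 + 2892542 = 3646548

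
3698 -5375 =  - 1677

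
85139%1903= 1407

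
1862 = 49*38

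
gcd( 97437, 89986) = 1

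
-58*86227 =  - 5001166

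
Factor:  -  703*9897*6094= - 2^1 *3^1*11^1* 19^1*37^1*277^1*3299^1 = - 42399559554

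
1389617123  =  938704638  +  450912485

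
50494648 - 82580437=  - 32085789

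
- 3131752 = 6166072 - 9297824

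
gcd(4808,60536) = 8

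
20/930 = 2/93 = 0.02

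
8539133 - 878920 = 7660213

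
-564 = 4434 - 4998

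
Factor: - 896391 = -3^2*137^1 * 727^1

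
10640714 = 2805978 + 7834736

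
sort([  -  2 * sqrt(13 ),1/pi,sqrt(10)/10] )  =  [ - 2*sqrt(13), sqrt(10)/10,1/pi] 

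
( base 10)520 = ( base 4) 20020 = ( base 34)FA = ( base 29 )hr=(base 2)1000001000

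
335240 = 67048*5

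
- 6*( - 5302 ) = 31812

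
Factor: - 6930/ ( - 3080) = 2^( - 2 )*3^2  =  9/4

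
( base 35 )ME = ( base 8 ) 1420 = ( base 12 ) 554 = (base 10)784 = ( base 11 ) 653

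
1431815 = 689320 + 742495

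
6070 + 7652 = 13722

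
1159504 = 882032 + 277472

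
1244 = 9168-7924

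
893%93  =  56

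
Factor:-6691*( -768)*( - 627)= -3221957376  =  - 2^8*3^2*11^1*19^1*6691^1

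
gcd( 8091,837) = 279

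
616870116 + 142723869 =759593985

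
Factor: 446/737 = 2^1*11^( - 1)*67^( - 1 )*223^1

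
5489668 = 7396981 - 1907313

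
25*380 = 9500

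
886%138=58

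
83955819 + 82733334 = 166689153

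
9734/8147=1 + 1587/8147 = 1.19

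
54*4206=227124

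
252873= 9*28097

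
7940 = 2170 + 5770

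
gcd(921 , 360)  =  3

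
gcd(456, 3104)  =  8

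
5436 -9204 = - 3768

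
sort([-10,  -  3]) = [ - 10,  -  3]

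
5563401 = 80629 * 69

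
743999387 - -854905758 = 1598905145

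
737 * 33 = 24321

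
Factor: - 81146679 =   -  3^1*3607^1*7499^1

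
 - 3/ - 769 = 3/769 = 0.00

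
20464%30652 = 20464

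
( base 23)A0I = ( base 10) 5308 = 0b1010010111100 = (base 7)21322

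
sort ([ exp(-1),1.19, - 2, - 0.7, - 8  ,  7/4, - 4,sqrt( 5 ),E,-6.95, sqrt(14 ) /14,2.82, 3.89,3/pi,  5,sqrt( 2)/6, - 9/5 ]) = [  -  8, - 6.95, - 4, - 2, - 9/5, - 0.7,sqrt(2) /6,sqrt(14) /14, exp( - 1 ), 3/pi, 1.19,7/4, sqrt (5 ),E,2.82 , 3.89, 5 ]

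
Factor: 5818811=17^1*342283^1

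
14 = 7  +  7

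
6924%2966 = 992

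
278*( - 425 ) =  - 118150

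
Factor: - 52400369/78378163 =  - 7^1*1217^1*6151^1*78378163^( - 1 )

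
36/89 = 36/89=0.40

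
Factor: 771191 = 19^1*37^1*1097^1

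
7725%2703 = 2319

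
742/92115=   742/92115 = 0.01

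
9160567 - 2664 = 9157903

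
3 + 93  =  96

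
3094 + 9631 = 12725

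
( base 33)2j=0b1010101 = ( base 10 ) 85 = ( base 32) 2L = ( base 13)67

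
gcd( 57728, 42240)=1408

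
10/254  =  5/127 = 0.04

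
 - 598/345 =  - 26/15 = - 1.73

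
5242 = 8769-3527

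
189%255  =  189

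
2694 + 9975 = 12669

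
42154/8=5269 + 1/4 = 5269.25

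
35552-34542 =1010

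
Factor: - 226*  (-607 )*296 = 40605872 = 2^4*37^1*113^1*607^1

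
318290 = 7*45470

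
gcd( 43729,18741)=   6247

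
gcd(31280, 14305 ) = 5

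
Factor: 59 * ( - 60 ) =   -  2^2  *  3^1 * 5^1 * 59^1 = -3540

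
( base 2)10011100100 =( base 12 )884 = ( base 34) 12S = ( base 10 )1252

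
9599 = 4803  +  4796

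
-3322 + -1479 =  - 4801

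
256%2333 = 256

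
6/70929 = 2/23643 = 0.00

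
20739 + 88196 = 108935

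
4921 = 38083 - 33162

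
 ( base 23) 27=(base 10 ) 53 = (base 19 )2f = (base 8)65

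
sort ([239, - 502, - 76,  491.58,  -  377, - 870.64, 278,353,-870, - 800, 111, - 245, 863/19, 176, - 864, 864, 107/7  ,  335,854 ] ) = [ - 870.64, - 870, - 864, - 800, - 502, - 377, - 245,  -  76,107/7, 863/19, 111,176,239, 278,335,353 , 491.58, 854, 864]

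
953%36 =17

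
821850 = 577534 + 244316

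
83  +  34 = 117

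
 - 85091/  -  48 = 1772 + 35/48 = 1772.73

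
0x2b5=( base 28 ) ol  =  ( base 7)2010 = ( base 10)693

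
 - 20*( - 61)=1220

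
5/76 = 5/76 = 0.07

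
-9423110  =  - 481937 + -8941173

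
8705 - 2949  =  5756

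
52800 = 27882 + 24918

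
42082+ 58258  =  100340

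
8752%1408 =304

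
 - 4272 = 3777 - 8049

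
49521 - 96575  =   - 47054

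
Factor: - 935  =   - 5^1*11^1*17^1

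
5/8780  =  1/1756 = 0.00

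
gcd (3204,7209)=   801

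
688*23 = 15824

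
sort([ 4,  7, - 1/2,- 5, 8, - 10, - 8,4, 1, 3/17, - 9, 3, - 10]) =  [ - 10, - 10, - 9, - 8, - 5, - 1/2, 3/17,1, 3,4,4, 7, 8 ]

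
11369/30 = 11369/30 = 378.97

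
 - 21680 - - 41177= 19497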